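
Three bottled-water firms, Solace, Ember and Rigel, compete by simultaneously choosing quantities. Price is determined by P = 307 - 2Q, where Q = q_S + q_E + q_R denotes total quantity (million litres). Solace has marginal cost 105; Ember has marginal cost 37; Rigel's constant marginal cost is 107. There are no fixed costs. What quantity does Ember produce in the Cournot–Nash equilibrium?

Solace's profit: π_S = (307 - 2Q)q_S - (105q_S). Setting ∂π_S/∂q_S = 0: 202 - 4q_S - 2(q_E + q_R) = 0.
Ember's first-order condition: 270 - 4q_E - 2(q_S + q_R) = 0.
Rigel's profit: π_R = (307 - 2Q)q_R - (107q_R). Setting ∂π_R/∂q_R = 0: 200 - 4q_R - 2(q_S + q_E) = 0.
Summing all 3 equations gives 672 − 8Q = 0, hence Q = 84.
Back-substituting: q_S = (202 − 168)/2 = 17, q_E = (270 − 168)/2 = 51, q_R = (200 − 168)/2 = 16.

51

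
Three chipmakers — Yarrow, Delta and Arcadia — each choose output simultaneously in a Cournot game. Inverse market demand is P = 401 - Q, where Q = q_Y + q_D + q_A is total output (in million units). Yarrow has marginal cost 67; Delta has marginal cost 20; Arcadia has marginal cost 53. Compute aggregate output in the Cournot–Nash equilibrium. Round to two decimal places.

Yarrow's profit: π_Y = (401 - Q)q_Y - (67q_Y). Setting ∂π_Y/∂q_Y = 0: 334 - 2q_Y - (q_D + q_A) = 0.
Delta's first-order condition: 381 - 2q_D - (q_Y + q_A) = 0.
Arcadia's first-order condition: 348 - 2q_A - (q_Y + q_D) = 0.
Adding the 3 conditions: 1063 − 2Q − 2Q = 0, i.e. Q = 1063/4.
Back-substituting: q_Y = (334 − 1063/4) = 273/4, q_D = (381 − 1063/4) = 461/4, q_A = (348 − 1063/4) = 329/4.
Total output Q = 273/4 + 461/4 + 329/4 = 1063/4.

265.75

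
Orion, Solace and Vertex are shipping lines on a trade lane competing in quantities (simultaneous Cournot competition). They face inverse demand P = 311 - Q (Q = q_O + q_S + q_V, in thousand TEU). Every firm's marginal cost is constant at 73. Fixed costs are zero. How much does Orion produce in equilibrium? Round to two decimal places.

A representative firm's profit is π_i = q_i(311 - Q) - 73q_i.
Setting ∂π_i/∂q_i = 0 with rivals' quantities fixed: 238 - 2q_i - Σ_{j≠i} q_j = 0.
With identical firms every q_j equals q_i, so Σ_{j≠i} q_j = 2q_i and 238 = 4q_i, giving q_i = 119/2.

59.50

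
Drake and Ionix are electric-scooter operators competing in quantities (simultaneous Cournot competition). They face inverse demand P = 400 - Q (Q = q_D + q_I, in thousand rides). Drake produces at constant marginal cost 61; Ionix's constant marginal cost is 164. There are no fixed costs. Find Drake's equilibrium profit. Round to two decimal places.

21707.11

Drake's profit: π_D = (400 - Q)q_D - (61q_D). Setting ∂π_D/∂q_D = 0: 339 - 2q_D - (q_I) = 0.
Ionix's first-order condition: 236 - 2q_I - (q_D) = 0.
Rearranging gives the reaction functions q_D = (339 - q_I)/2 and q_I = (236 - q_D)/2.
Substituting one into the other gives q_D = 442/3 and q_I = 133/3.
Price P = 400 - 575/3 = 625/3.
Drake's profit: (625/3 - 61)·(442/3) = 21707.1111.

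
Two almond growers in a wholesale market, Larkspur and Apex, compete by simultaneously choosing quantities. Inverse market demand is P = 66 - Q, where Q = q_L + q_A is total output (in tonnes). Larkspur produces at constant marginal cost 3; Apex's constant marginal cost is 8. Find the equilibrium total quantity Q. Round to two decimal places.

40.33

Larkspur's profit: π_L = (66 - Q)q_L - (3q_L). Setting ∂π_L/∂q_L = 0: 63 - 2q_L - (q_A) = 0.
Apex's first-order condition: 58 - 2q_A - (q_L) = 0.
Rearranging gives the reaction functions q_L = (63 - q_A)/2 and q_A = (58 - q_L)/2.
Substituting one into the other gives q_L = 68/3 and q_A = 53/3.
Total output Q = 68/3 + 53/3 = 121/3.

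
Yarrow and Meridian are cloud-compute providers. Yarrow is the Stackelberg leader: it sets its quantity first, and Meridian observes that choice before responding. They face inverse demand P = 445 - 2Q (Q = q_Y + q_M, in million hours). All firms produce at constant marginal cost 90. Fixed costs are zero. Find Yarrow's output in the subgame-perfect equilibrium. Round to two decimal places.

Solve by backward induction. Given q_Y, the follower Meridian maximises π_M = (445 - 2q_Y - 2q_M)q_M - 90q_M.
∂π_M/∂q_M = 355 - 2q_Y - 4q_M = 0 gives the reaction function q_M = (355 - 2q_Y)/4.
The leader anticipates this reaction. Substituting into P = 445 - 2Q gives P = 535/2 - q_Y, so π_Y = (535/2 - q_Y)q_Y - 90q_Y.
Leader FOC: 355/2 - 2q_Y = 0, so q_Y = 355/4.
Then q_M = (355 - 2·(355/4))/4 = 355/8.

88.75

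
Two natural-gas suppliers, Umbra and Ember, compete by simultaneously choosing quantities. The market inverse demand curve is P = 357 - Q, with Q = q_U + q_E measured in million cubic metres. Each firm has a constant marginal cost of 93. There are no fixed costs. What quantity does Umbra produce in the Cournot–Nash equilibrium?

A representative firm's profit is π_i = q_i(357 - Q) - 93q_i.
Setting ∂π_i/∂q_i = 0 with rivals' quantities fixed: 264 - 2q_i - q_j = 0.
By symmetry each firm produces the same amount; substituting q_j = q_i yields q_i = 264/3 = 88.

88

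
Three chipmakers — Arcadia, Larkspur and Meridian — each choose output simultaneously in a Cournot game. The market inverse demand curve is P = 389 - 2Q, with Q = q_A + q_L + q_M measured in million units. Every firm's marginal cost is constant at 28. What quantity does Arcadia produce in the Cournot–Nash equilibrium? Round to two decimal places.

45.13

Each firm earns π_i = (389 - 2Q)q_i - 28q_i.
First-order condition (treating rivals' output as given): 361 - 4q_i - 2·Σ_{j≠i} q_j = 0.
By symmetry each firm produces the same amount; substituting Σ_{j≠i} q_j = 2q_i yields q_i = 361/8.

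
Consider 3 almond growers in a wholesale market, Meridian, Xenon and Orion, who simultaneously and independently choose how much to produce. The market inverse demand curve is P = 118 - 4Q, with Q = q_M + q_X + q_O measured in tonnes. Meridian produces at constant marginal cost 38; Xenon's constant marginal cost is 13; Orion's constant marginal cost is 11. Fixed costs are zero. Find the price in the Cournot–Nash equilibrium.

Meridian's profit: π_M = (118 - 4Q)q_M - (38q_M). Setting ∂π_M/∂q_M = 0: 80 - 8q_M - 4(q_X + q_O) = 0.
Xenon's first-order condition: 105 - 8q_X - 4(q_M + q_O) = 0.
Orion's profit: π_O = (118 - 4Q)q_O - (11q_O). Setting ∂π_O/∂q_O = 0: 107 - 8q_O - 4(q_M + q_X) = 0.
Summing all 3 equations gives 292 − 16Q = 0, hence Q = 73/4.
Back-substituting: q_M = (80 − 73)/4 = 7/4, q_X = (105 − 73)/4 = 8, q_O = (107 − 73)/4 = 17/2.
Total output Q = 73/4, so price P = 118 - 4·(73/4) = 45.

45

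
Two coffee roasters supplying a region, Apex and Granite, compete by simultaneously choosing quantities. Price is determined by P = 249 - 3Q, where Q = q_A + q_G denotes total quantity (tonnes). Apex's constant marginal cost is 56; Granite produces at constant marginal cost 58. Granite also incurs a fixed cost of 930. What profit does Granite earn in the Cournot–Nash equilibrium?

393

Apex's profit: π_A = (249 - 3Q)q_A - (56q_A). Setting ∂π_A/∂q_A = 0: 193 - 6q_A - 3(q_G) = 0.
Granite's profit: π_G = (249 - 3Q)q_G - (58q_G). Setting ∂π_G/∂q_G = 0: 191 - 6q_G - 3(q_A) = 0.
So q_A = (193 - 3q_G)/6 and q_G = (191 - 3q_A)/6.
Substituting one into the other gives q_A = 65/3 and q_G = 21.
Price P = 249 - 3·(128/3) = 121.
Granite's profit: (121 - 58)·21 - 930 = 393.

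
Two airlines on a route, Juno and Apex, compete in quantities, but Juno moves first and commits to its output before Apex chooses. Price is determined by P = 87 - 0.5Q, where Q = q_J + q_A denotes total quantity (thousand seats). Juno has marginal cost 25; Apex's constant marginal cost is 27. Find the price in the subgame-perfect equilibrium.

The follower Apex best-responds to any q_J: π_A = (87 - 0.5Q)q_A - 27q_A.
Follower FOC: 60 - (1/2)q_J - q_A = 0, so q_A(q_J) = (60 - (1/2)q_J).
The leader anticipates this reaction. Substituting into P = 87 - 0.5Q gives P = 57 - (1/4)q_J, so π_J = (57 - (1/4)q_J)q_J - 25q_J.
Leader FOC: 32 - (1/2)q_J = 0, so q_J = 64.
Then q_A = (60 - (1/2)·64) = 28.
Total output Q = 92, so price P = 87 - (1/2)·92 = 41.

41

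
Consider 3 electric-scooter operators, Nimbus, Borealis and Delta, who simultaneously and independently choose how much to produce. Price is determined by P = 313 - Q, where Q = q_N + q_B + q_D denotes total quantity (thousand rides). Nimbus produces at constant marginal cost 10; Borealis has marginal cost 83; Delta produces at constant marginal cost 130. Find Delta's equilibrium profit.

16

Nimbus's profit: π_N = (313 - Q)q_N - (10q_N). Setting ∂π_N/∂q_N = 0: 303 - 2q_N - (q_B + q_D) = 0.
Borealis's first-order condition: 230 - 2q_B - (q_N + q_D) = 0.
Delta's profit: π_D = (313 - Q)q_D - (130q_D). Setting ∂π_D/∂q_D = 0: 183 - 2q_D - (q_N + q_B) = 0.
Summing all 3 equations gives 716 − 4Q = 0, hence Q = 179.
Back-substituting: q_N = (303 − 179) = 124, q_B = (230 − 179) = 51, q_D = (183 − 179) = 4.
Price P = 313 - 179 = 134.
Delta's profit: (134 - 130)·4 = 16.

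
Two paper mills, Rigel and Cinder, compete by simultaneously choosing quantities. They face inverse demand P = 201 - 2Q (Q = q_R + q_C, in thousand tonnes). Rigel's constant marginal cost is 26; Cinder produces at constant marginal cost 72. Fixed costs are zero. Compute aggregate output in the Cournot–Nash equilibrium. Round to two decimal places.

50.67

Rigel's profit: π_R = (201 - 2Q)q_R - (26q_R). Setting ∂π_R/∂q_R = 0: 175 - 4q_R - 2(q_C) = 0.
Cinder's first-order condition: 129 - 4q_C - 2(q_R) = 0.
So q_R = (175 - 2q_C)/4 and q_C = (129 - 2q_R)/4.
Solving the pair: q_R = 221/6, q_C = 83/6.
Total output Q = 221/6 + 83/6 = 152/3.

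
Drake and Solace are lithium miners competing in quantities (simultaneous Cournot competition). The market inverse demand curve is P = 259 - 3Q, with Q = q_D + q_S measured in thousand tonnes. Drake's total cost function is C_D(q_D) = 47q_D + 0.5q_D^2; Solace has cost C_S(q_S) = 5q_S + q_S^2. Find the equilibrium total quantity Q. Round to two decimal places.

Drake's profit: π_D = (259 - 3Q)q_D - (47q_D + (1/2)q_D²). Setting ∂π_D/∂q_D = 0: 212 - 7q_D - 3(q_S) = 0.
Solace's profit: π_S = (259 - 3Q)q_S - (5q_S + q_S²). Setting ∂π_S/∂q_S = 0: 254 - 8q_S - 3(q_D) = 0.
So q_D = (212 - 3q_S)/7 and q_S = (254 - 3q_D)/8.
Substituting one into the other gives q_D = 934/47 and q_S = 1142/47.
Total output Q = 934/47 + 1142/47 = 44.1702.

44.17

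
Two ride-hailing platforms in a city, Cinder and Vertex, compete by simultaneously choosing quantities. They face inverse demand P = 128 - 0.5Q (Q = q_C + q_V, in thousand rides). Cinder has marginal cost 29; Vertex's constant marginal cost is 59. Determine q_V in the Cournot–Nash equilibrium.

Cinder's profit: π_C = (128 - 0.5Q)q_C - (29q_C). Setting ∂π_C/∂q_C = 0: 99 - q_C - (1/2)(q_V) = 0.
Vertex's profit: π_V = (128 - 0.5Q)q_V - (59q_V). Setting ∂π_V/∂q_V = 0: 69 - q_V - (1/2)(q_C) = 0.
So q_C = (99 - (1/2)q_V) and q_V = (69 - (1/2)q_C).
Solving the pair: q_C = 86, q_V = 26.

26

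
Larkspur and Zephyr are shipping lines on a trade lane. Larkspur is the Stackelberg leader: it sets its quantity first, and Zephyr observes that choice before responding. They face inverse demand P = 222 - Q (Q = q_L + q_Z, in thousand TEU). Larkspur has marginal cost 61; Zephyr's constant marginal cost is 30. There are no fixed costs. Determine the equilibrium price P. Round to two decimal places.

93.50

Solve by backward induction. Given q_L, the follower Zephyr maximises π_Z = (222 - q_L - q_Z)q_Z - 30q_Z.
Follower FOC: 192 - q_L - 2q_Z = 0, so q_Z(q_L) = (192 - q_L)/2.
Larkspur substitutes q_Z(q_L) into its own profit: π_L = q_L(222 - q_L - (192 - q_L)/2) - 61q_L = (126 - (1/2)q_L)q_L - 61q_L.
Leader FOC: 65 - q_L = 0, so q_L = 65.
Then q_Z = (192 - 65)/2 = 127/2.
Total output Q = 257/2, so price P = 222 - 257/2 = 187/2.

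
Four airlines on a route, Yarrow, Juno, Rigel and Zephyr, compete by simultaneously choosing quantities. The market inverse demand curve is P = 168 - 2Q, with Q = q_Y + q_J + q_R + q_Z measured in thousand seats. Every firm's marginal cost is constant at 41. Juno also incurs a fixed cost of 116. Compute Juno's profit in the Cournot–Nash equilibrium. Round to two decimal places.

206.58

Each firm earns π_i = (168 - 2Q)q_i - 41q_i.
First-order condition (treating rivals' output as given): 127 - 4q_i - 2·Σ_{j≠i} q_j = 0.
By symmetry each firm produces the same amount; substituting Σ_{j≠i} q_j = 3q_i yields q_i = 127/10.
Price P = 168 - 2·(254/5) = 332/5.
Juno's profit: (332/5 - 41)·(127/10) - 116 = 206.5800.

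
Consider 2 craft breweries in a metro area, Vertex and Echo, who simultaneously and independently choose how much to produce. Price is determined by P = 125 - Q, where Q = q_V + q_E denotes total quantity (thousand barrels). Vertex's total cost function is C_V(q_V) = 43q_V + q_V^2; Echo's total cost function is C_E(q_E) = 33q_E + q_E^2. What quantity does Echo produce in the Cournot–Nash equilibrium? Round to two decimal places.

Vertex's profit: π_V = (125 - Q)q_V - (43q_V + q_V²). Setting ∂π_V/∂q_V = 0: 82 - 4q_V - (q_E) = 0.
Echo's profit: π_E = (125 - Q)q_E - (33q_E + q_E²). Setting ∂π_E/∂q_E = 0: 92 - 4q_E - (q_V) = 0.
Rearranging gives the reaction functions q_V = (82 - q_E)/4 and q_E = (92 - q_V)/4.
Solving the pair: q_V = 236/15, q_E = 286/15.

19.07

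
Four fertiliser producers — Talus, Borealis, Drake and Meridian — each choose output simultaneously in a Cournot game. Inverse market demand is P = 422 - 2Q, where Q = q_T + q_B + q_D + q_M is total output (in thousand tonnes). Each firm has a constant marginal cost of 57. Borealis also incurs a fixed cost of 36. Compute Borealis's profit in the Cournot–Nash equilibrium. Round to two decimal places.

2628.50

Each firm earns π_i = (422 - 2Q)q_i - 57q_i.
Setting ∂π_i/∂q_i = 0 with rivals' quantities fixed: 365 - 4q_i - 2·Σ_{j≠i} q_j = 0.
By symmetry each firm produces the same amount; substituting Σ_{j≠i} q_j = 3q_i yields q_i = 365/10 = 73/2.
Price P = 422 - 2·146 = 130.
Borealis's profit: (130 - 57)·(73/2) - 36 = 2628.5000.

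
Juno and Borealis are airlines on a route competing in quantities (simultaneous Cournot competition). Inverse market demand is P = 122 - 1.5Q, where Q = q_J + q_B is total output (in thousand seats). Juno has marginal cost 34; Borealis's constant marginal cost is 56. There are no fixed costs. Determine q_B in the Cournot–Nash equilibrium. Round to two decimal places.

9.78

Juno's profit: π_J = (122 - 1.5Q)q_J - (34q_J). Setting ∂π_J/∂q_J = 0: 88 - 3q_J - (3/2)(q_B) = 0.
Borealis's first-order condition: 66 - 3q_B - (3/2)(q_J) = 0.
Best responses: q_J = (88 - (3/2)q_B)/3, q_B = (66 - (3/2)q_J)/3.
Substituting one into the other gives q_J = 220/9 and q_B = 88/9.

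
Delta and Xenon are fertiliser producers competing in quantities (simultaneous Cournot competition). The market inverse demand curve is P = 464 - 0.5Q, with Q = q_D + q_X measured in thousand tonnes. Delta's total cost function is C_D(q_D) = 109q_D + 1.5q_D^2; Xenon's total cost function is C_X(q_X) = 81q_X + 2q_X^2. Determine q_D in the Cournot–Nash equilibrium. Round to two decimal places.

Delta's profit: π_D = (464 - 0.5Q)q_D - (109q_D + (3/2)q_D²). Setting ∂π_D/∂q_D = 0: 355 - 4q_D - (1/2)(q_X) = 0.
Xenon's profit: π_X = (464 - 0.5Q)q_X - (81q_X + 2q_X²). Setting ∂π_X/∂q_X = 0: 383 - 5q_X - (1/2)(q_D) = 0.
So q_D = (355 - (1/2)q_X)/4 and q_X = (383 - (1/2)q_D)/5.
Substituting one into the other gives q_D = 80.1772 and q_X = 68.5823.

80.18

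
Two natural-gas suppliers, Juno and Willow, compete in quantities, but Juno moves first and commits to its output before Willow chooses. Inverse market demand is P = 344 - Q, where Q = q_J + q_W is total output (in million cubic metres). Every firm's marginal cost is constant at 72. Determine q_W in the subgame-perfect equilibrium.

Solve by backward induction. Given q_J, the follower Willow maximises π_W = (344 - q_J - q_W)q_W - 72q_W.
Follower FOC: 272 - q_J - 2q_W = 0, so q_W(q_J) = (272 - q_J)/2.
Juno substitutes q_W(q_J) into its own profit: π_J = q_J(344 - q_J - (272 - q_J)/2) - 72q_J = (208 - (1/2)q_J)q_J - 72q_J.
Leader FOC: 136 - q_J = 0, so q_J = 136.
Then q_W = (272 - 136)/2 = 68.

68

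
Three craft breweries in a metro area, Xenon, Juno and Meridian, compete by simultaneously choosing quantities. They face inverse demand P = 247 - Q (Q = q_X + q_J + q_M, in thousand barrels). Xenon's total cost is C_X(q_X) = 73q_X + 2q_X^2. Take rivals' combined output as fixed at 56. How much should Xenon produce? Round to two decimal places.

With rivals' combined output fixed at 56, Xenon's profit is π_X = (247 - 56 - q_X)q_X - (73q_X + 2q_X²) = (191 - q_X)q_X - (73q_X + 2q_X²).
∂π_X/∂q_X = 118 - 6q_X = 0, so q_X = 59/3.

19.67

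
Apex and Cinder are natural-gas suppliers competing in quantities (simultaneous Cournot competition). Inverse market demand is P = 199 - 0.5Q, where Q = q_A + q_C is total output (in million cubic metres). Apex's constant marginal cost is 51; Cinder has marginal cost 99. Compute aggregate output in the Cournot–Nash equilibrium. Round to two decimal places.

165.33

Apex's profit: π_A = (199 - 0.5Q)q_A - (51q_A). Setting ∂π_A/∂q_A = 0: 148 - q_A - (1/2)(q_C) = 0.
Cinder's profit: π_C = (199 - 0.5Q)q_C - (99q_C). Setting ∂π_C/∂q_C = 0: 100 - q_C - (1/2)(q_A) = 0.
Best responses: q_A = (148 - (1/2)q_C), q_C = (100 - (1/2)q_A).
Substituting one into the other gives q_A = 392/3 and q_C = 104/3.
Total output Q = 392/3 + 104/3 = 496/3.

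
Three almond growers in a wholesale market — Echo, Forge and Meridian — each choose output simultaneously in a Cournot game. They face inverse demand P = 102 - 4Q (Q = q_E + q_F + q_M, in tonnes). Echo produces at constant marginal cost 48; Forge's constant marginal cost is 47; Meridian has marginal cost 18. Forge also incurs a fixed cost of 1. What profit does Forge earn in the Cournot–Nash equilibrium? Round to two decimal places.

Echo's profit: π_E = (102 - 4Q)q_E - (48q_E). Setting ∂π_E/∂q_E = 0: 54 - 8q_E - 4(q_F + q_M) = 0.
Forge's profit: π_F = (102 - 4Q)q_F - (47q_F). Setting ∂π_F/∂q_F = 0: 55 - 8q_F - 4(q_E + q_M) = 0.
Meridian's profit: π_M = (102 - 4Q)q_M - (18q_M). Setting ∂π_M/∂q_M = 0: 84 - 8q_M - 4(q_E + q_F) = 0.
Adding the 3 conditions: 193 − 8Q − 8Q = 0, i.e. Q = 193/16.
Back-substituting: q_E = (54 − 193/4)/4 = 23/16, q_F = (55 − 193/4)/4 = 27/16, q_M = (84 − 193/4)/4 = 143/16.
Price P = 102 - 4·(193/16) = 215/4.
Forge's profit: (215/4 - 47)·(27/16) - 1 = 665/64.

10.39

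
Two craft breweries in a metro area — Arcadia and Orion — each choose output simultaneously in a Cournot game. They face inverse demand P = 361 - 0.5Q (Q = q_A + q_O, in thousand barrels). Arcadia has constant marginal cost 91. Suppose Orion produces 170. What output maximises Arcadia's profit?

185

With the rival's output fixed at 170, Arcadia's profit is π_A = (361 - (1/2)·170 - (1/2)q_A)q_A - (91q_A) = (276 - (1/2)q_A)q_A - (91q_A).
∂π_A/∂q_A = 185 - q_A = 0, so q_A = 185.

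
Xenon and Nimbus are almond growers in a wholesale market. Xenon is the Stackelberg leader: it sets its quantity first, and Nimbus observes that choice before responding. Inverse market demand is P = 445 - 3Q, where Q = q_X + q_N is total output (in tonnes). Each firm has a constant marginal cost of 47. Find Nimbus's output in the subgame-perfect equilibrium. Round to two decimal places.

33.17

The follower Nimbus best-responds to any q_X: π_N = (445 - 3Q)q_N - 47q_N.
∂π_N/∂q_N = 398 - 3q_X - 6q_N = 0 gives the reaction function q_N = (398 - 3q_X)/6.
The leader anticipates this reaction. Substituting into P = 445 - 3Q gives P = 246 - (3/2)q_X, so π_X = (246 - (3/2)q_X)q_X - 47q_X.
Leader FOC: 199 - 3q_X = 0, so q_X = 199/3.
Then q_N = (398 - 3·(199/3))/6 = 199/6.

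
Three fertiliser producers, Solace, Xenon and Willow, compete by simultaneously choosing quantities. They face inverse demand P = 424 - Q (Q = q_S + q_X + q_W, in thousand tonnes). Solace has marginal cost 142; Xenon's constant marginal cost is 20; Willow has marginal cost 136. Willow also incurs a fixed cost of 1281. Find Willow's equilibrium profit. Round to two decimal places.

Solace's profit: π_S = (424 - Q)q_S - (142q_S). Setting ∂π_S/∂q_S = 0: 282 - 2q_S - (q_X + q_W) = 0.
Xenon's profit: π_X = (424 - Q)q_X - (20q_X). Setting ∂π_X/∂q_X = 0: 404 - 2q_X - (q_S + q_W) = 0.
Willow's profit: π_W = (424 - Q)q_W - (136q_W). Setting ∂π_W/∂q_W = 0: 288 - 2q_W - (q_S + q_X) = 0.
Adding the 3 first-order conditions: 974 − 4Q = 0, so Q = 487/2.
Back-substituting: q_S = (282 − 487/2) = 77/2, q_X = (404 − 487/2) = 321/2, q_W = (288 − 487/2) = 89/2.
Price P = 424 - 487/2 = 361/2.
Willow's profit: (361/2 - 136)·(89/2) - 1281 = 699.2500.

699.25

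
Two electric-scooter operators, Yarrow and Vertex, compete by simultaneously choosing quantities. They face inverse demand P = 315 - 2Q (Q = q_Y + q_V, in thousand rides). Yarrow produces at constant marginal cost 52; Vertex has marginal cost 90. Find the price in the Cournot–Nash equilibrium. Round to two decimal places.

Yarrow's profit: π_Y = (315 - 2Q)q_Y - (52q_Y). Setting ∂π_Y/∂q_Y = 0: 263 - 4q_Y - 2(q_V) = 0.
Vertex's first-order condition: 225 - 4q_V - 2(q_Y) = 0.
Best responses: q_Y = (263 - 2q_V)/4, q_V = (225 - 2q_Y)/4.
Substituting one into the other gives q_Y = 301/6 and q_V = 187/6.
Total output Q = 244/3, so price P = 315 - 2·(244/3) = 457/3.

152.33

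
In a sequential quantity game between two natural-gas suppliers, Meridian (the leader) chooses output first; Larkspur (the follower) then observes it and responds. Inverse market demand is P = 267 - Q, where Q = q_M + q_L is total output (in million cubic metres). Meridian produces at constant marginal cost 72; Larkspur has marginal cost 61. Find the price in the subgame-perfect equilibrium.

The follower Larkspur best-responds to any q_M: π_L = (267 - Q)q_L - 61q_L.
Setting the follower's marginal profit to zero, 206 - q_M - 2q_L = 0, i.e. q_L = (206 - q_M)/2.
The leader anticipates this reaction. Substituting into P = 267 - Q gives P = 164 - (1/2)q_M, so π_M = (164 - (1/2)q_M)q_M - 72q_M.
The leader's first-order condition 92 - q_M = 0 yields q_M = 92.
Then q_L = (206 - 92)/2 = 57.
Total output Q = 149, so price P = 267 - 149 = 118.

118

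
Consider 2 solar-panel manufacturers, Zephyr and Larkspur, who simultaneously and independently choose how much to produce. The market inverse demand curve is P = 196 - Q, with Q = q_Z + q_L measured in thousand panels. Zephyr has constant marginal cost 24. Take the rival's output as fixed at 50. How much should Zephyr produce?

61

With the rival's output fixed at 50, Zephyr's profit is π_Z = (196 - 50 - q_Z)q_Z - (24q_Z) = (146 - q_Z)q_Z - (24q_Z).
∂π_Z/∂q_Z = 122 - 2q_Z = 0, so q_Z = 61.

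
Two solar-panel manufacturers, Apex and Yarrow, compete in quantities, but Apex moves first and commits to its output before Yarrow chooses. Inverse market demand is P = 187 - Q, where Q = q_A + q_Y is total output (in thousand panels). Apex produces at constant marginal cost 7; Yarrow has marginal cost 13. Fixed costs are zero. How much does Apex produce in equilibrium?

The follower Yarrow best-responds to any q_A: π_Y = (187 - Q)q_Y - 13q_Y.
Setting the follower's marginal profit to zero, 174 - q_A - 2q_Y = 0, i.e. q_Y = (174 - q_A)/2.
Apex substitutes q_Y(q_A) into its own profit: π_A = q_A(187 - q_A - (174 - q_A)/2) - 7q_A = (100 - (1/2)q_A)q_A - 7q_A.
The leader's first-order condition 93 - q_A = 0 yields q_A = 93.
Then q_Y = (174 - 93)/2 = 81/2.

93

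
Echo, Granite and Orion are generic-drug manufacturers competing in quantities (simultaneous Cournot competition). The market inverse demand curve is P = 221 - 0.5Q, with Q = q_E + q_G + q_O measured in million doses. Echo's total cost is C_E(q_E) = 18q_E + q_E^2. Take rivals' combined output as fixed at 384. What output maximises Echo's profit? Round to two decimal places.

3.67

With rivals' combined output fixed at 384, Echo's profit is π_E = (221 - (1/2)·384 - (1/2)q_E)q_E - (18q_E + q_E²) = (29 - (1/2)q_E)q_E - (18q_E + q_E²).
∂π_E/∂q_E = 11 - 3q_E = 0, so q_E = 11/3.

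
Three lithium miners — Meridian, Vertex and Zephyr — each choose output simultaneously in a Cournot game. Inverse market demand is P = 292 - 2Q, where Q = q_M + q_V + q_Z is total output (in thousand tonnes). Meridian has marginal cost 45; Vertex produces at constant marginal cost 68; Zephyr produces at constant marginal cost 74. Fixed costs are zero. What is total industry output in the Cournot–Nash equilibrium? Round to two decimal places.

86.13

Meridian's profit: π_M = (292 - 2Q)q_M - (45q_M). Setting ∂π_M/∂q_M = 0: 247 - 4q_M - 2(q_V + q_Z) = 0.
Vertex's profit: π_V = (292 - 2Q)q_V - (68q_V). Setting ∂π_V/∂q_V = 0: 224 - 4q_V - 2(q_M + q_Z) = 0.
Zephyr's first-order condition: 218 - 4q_Z - 2(q_M + q_V) = 0.
Adding the 3 conditions: 689 − 4Q − 4Q = 0, i.e. Q = 689/8.
Back-substituting: q_M = (247 − 689/4)/2 = 299/8, q_V = (224 − 689/4)/2 = 207/8, q_Z = (218 − 689/4)/2 = 183/8.
Total output Q = 299/8 + 207/8 + 183/8 = 689/8.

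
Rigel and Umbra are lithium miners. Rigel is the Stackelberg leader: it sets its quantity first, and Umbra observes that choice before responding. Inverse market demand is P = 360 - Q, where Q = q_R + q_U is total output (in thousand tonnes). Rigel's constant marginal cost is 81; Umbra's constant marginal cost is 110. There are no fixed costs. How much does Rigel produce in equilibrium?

154

Solve by backward induction. Given q_R, the follower Umbra maximises π_U = (360 - q_R - q_U)q_U - 110q_U.
Setting the follower's marginal profit to zero, 250 - q_R - 2q_U = 0, i.e. q_U = (250 - q_R)/2.
Rigel substitutes q_U(q_R) into its own profit: π_R = q_R(360 - q_R - (250 - q_R)/2) - 81q_R = (235 - (1/2)q_R)q_R - 81q_R.
The leader's first-order condition 154 - q_R = 0 yields q_R = 154.
Then q_U = (250 - 154)/2 = 48.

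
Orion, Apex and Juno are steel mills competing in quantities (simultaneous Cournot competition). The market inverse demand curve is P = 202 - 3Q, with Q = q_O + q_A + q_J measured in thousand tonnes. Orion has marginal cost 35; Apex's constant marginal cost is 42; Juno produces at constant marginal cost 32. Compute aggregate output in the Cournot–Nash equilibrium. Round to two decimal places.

Orion's profit: π_O = (202 - 3Q)q_O - (35q_O). Setting ∂π_O/∂q_O = 0: 167 - 6q_O - 3(q_A + q_J) = 0.
Apex's first-order condition: 160 - 6q_A - 3(q_O + q_J) = 0.
Juno's profit: π_J = (202 - 3Q)q_J - (32q_J). Setting ∂π_J/∂q_J = 0: 170 - 6q_J - 3(q_O + q_A) = 0.
Adding the 3 first-order conditions: 497 − 12Q = 0, so Q = 497/12.
Back-substituting: q_O = (167 − 497/4)/3 = 57/4, q_A = (160 − 497/4)/3 = 143/12, q_J = (170 − 497/4)/3 = 61/4.
Total output Q = 57/4 + 143/12 + 61/4 = 497/12.

41.42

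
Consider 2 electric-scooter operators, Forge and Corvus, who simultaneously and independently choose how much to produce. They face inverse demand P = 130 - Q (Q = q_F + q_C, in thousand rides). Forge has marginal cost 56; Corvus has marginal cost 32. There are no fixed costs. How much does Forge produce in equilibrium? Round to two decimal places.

Forge's profit: π_F = (130 - Q)q_F - (56q_F). Setting ∂π_F/∂q_F = 0: 74 - 2q_F - (q_C) = 0.
Corvus's profit: π_C = (130 - Q)q_C - (32q_C). Setting ∂π_C/∂q_C = 0: 98 - 2q_C - (q_F) = 0.
So q_F = (74 - q_C)/2 and q_C = (98 - q_F)/2.
Solving the pair: q_F = 50/3, q_C = 122/3.

16.67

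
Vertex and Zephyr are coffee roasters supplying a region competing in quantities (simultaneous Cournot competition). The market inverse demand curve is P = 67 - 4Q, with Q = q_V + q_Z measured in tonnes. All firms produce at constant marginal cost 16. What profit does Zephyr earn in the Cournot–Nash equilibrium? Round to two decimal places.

A representative firm's profit is π_i = q_i(67 - 4Q) - 16q_i.
Setting ∂π_i/∂q_i = 0 with rivals' quantities fixed: 51 - 8q_i - 4q_j = 0.
By symmetry each firm produces the same amount; substituting q_j = q_i yields q_i = 51/12 = 17/4.
Price P = 67 - 4·(17/2) = 33.
Zephyr's profit: (33 - 16)·(17/4) = 289/4.

72.25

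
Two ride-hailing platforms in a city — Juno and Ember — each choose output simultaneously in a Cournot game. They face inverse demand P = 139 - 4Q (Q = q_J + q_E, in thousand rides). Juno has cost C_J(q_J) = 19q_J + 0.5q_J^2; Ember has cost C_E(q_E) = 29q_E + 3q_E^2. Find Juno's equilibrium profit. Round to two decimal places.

571.83

Juno's profit: π_J = (139 - 4Q)q_J - (19q_J + (1/2)q_J²). Setting ∂π_J/∂q_J = 0: 120 - 9q_J - 4(q_E) = 0.
Ember's first-order condition: 110 - 14q_E - 4(q_J) = 0.
So q_J = (120 - 4q_E)/9 and q_E = (110 - 4q_J)/14.
Solving the pair: q_J = 124/11, q_E = 51/11.
Price P = 139 - 4·(175/11) = 829/11.
Juno's profit: (829/11)·(124/11) - 19·(124/11) - (1/2)(124/11)² = 571.8347.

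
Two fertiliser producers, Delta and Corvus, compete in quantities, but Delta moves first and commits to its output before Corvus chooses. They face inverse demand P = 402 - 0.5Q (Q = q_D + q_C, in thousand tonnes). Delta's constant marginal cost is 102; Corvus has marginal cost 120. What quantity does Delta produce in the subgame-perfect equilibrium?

Solve by backward induction. Given q_D, the follower Corvus maximises π_C = (402 - (1/2)q_D - (1/2)q_C)q_C - 120q_C.
Follower FOC: 282 - (1/2)q_D - q_C = 0, so q_C(q_D) = (282 - (1/2)q_D).
Delta substitutes q_C(q_D) into its own profit: π_D = q_D(402 - (1/2)q_D - (282 - (1/2)q_D)/2) - 102q_D = (261 - (1/4)q_D)q_D - 102q_D.
Maximising: ∂π_D/∂q_D = 159 - (1/2)q_D = 0, giving q_D = 318.
Then q_C = (282 - (1/2)·318) = 123.

318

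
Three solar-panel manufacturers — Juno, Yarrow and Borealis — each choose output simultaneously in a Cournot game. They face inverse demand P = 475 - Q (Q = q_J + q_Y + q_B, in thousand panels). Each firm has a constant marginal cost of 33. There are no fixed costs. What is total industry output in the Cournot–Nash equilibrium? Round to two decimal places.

Each firm earns π_i = (475 - Q)q_i - 33q_i.
First-order condition (treating rivals' output as given): 442 - 2q_i - Σ_{j≠i} q_j = 0.
With identical firms every q_j equals q_i, so Σ_{j≠i} q_j = 2q_i and 442 = 4q_i, giving q_i = 221/2.
Total output Q = 221/2 + 221/2 + 221/2 = 663/2.

331.50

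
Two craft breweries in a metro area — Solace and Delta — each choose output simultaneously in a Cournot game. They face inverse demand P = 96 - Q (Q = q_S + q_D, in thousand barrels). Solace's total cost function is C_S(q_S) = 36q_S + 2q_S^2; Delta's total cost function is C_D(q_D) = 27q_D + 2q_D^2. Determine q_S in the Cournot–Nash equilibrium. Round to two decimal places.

Solace's profit: π_S = (96 - Q)q_S - (36q_S + 2q_S²). Setting ∂π_S/∂q_S = 0: 60 - 6q_S - (q_D) = 0.
Delta's first-order condition: 69 - 6q_D - (q_S) = 0.
So q_S = (60 - q_D)/6 and q_D = (69 - q_S)/6.
Substituting one into the other gives q_S = 291/35 and q_D = 354/35.

8.31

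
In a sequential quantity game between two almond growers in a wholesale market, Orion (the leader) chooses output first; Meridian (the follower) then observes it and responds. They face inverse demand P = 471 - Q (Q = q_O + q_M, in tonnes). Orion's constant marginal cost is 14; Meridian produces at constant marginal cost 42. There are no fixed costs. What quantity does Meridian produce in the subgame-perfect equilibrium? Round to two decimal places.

93.25

The follower Meridian best-responds to any q_O: π_M = (471 - Q)q_M - 42q_M.
Setting the follower's marginal profit to zero, 429 - q_O - 2q_M = 0, i.e. q_M = (429 - q_O)/2.
The leader anticipates this reaction. Substituting into P = 471 - Q gives P = 513/2 - (1/2)q_O, so π_O = (513/2 - (1/2)q_O)q_O - 14q_O.
The leader's first-order condition 485/2 - q_O = 0 yields q_O = 485/2.
Then q_M = (429 - 485/2)/2 = 373/4.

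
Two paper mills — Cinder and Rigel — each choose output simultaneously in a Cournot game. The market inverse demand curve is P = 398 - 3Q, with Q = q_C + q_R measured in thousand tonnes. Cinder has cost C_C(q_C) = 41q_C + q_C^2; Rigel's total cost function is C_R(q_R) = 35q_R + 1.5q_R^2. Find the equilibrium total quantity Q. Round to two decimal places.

Cinder's profit: π_C = (398 - 3Q)q_C - (41q_C + q_C²). Setting ∂π_C/∂q_C = 0: 357 - 8q_C - 3(q_R) = 0.
Rigel's profit: π_R = (398 - 3Q)q_R - (35q_R + (3/2)q_R²). Setting ∂π_R/∂q_R = 0: 363 - 9q_R - 3(q_C) = 0.
So q_C = (357 - 3q_R)/8 and q_R = (363 - 3q_C)/9.
Solving the pair: q_C = 236/7, q_R = 611/21.
Total output Q = 236/7 + 611/21 = 1319/21.

62.81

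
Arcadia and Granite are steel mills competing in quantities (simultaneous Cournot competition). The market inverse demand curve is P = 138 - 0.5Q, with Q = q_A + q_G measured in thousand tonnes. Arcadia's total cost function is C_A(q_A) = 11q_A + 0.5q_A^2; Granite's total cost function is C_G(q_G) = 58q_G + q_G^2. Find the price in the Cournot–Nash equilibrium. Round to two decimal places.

Arcadia's profit: π_A = (138 - 0.5Q)q_A - (11q_A + (1/2)q_A²). Setting ∂π_A/∂q_A = 0: 127 - 2q_A - (1/2)(q_G) = 0.
Granite's first-order condition: 80 - 3q_G - (1/2)(q_A) = 0.
Rearranging gives the reaction functions q_A = (127 - (1/2)q_G)/2 and q_G = (80 - (1/2)q_A)/3.
Solving the pair: q_A = 1364/23, q_G = 386/23.
Total output Q = 1750/23, so price P = 138 - (1/2)·(1750/23) = 99.9565.

99.96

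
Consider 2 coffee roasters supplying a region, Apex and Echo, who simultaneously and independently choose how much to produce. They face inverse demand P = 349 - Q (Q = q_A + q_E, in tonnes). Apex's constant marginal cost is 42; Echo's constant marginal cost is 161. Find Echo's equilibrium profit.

529

Apex's profit: π_A = (349 - Q)q_A - (42q_A). Setting ∂π_A/∂q_A = 0: 307 - 2q_A - (q_E) = 0.
Echo's profit: π_E = (349 - Q)q_E - (161q_E). Setting ∂π_E/∂q_E = 0: 188 - 2q_E - (q_A) = 0.
Best responses: q_A = (307 - q_E)/2, q_E = (188 - q_A)/2.
Solving the pair: q_A = 142, q_E = 23.
Price P = 349 - 165 = 184.
Echo's profit: (184 - 161)·23 = 529.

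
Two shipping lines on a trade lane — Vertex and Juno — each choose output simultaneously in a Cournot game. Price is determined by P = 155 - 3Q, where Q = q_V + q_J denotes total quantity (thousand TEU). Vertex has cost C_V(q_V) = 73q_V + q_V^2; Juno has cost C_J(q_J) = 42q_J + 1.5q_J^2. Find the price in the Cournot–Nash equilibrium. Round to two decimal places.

104.67

Vertex's profit: π_V = (155 - 3Q)q_V - (73q_V + q_V²). Setting ∂π_V/∂q_V = 0: 82 - 8q_V - 3(q_J) = 0.
Juno's first-order condition: 113 - 9q_J - 3(q_V) = 0.
So q_V = (82 - 3q_J)/8 and q_J = (113 - 3q_V)/9.
Substituting one into the other gives q_V = 19/3 and q_J = 94/9.
Total output Q = 151/9, so price P = 155 - 3·(151/9) = 314/3.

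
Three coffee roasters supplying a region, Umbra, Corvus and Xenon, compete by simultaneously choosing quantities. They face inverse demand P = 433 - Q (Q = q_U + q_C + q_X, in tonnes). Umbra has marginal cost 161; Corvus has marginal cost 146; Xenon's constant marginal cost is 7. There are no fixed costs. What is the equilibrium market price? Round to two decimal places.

Umbra's profit: π_U = (433 - Q)q_U - (161q_U). Setting ∂π_U/∂q_U = 0: 272 - 2q_U - (q_C + q_X) = 0.
Corvus's first-order condition: 287 - 2q_C - (q_U + q_X) = 0.
Xenon's first-order condition: 426 - 2q_X - (q_U + q_C) = 0.
Adding the 3 first-order conditions: 985 − 4Q = 0, so Q = 985/4.
Back-substituting: q_U = (272 − 985/4) = 103/4, q_C = (287 − 985/4) = 163/4, q_X = (426 − 985/4) = 719/4.
Total output Q = 985/4, so price P = 433 - 985/4 = 747/4.

186.75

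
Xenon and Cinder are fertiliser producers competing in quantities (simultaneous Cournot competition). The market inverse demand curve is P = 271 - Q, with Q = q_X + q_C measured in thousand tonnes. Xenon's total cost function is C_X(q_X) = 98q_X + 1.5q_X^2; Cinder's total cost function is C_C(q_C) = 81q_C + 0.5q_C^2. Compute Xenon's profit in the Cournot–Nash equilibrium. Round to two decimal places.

1380.63

Xenon's profit: π_X = (271 - Q)q_X - (98q_X + (3/2)q_X²). Setting ∂π_X/∂q_X = 0: 173 - 5q_X - (q_C) = 0.
Cinder's profit: π_C = (271 - Q)q_C - (81q_C + (1/2)q_C²). Setting ∂π_C/∂q_C = 0: 190 - 3q_C - (q_X) = 0.
So q_X = (173 - q_C)/5 and q_C = (190 - q_X)/3.
Substituting one into the other gives q_X = 47/2 and q_C = 111/2.
Price P = 271 - 79 = 192.
Xenon's profit: 192·(47/2) - 98·(47/2) - (3/2)(47/2)² = 1380.6250.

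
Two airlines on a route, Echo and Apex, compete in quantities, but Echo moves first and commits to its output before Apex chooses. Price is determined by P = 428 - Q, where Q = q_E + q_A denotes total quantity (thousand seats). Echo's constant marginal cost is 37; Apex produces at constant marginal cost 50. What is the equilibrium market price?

The follower Apex best-responds to any q_E: π_A = (428 - Q)q_A - 50q_A.
Setting the follower's marginal profit to zero, 378 - q_E - 2q_A = 0, i.e. q_A = (378 - q_E)/2.
The leader anticipates this reaction. Substituting into P = 428 - Q gives P = 239 - (1/2)q_E, so π_E = (239 - (1/2)q_E)q_E - 37q_E.
Maximising: ∂π_E/∂q_E = 202 - q_E = 0, giving q_E = 202.
Then q_A = (378 - 202)/2 = 88.
Total output Q = 290, so price P = 428 - 290 = 138.

138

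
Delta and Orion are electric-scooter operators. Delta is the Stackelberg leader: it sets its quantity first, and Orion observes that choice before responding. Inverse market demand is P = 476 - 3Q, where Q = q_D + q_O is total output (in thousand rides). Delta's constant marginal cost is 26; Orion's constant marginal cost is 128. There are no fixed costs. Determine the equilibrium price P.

164

Solve by backward induction. Given q_D, the follower Orion maximises π_O = (476 - 3q_D - 3q_O)q_O - 128q_O.
Setting the follower's marginal profit to zero, 348 - 3q_D - 6q_O = 0, i.e. q_O = (348 - 3q_D)/6.
Delta substitutes q_O(q_D) into its own profit: π_D = q_D(476 - 3q_D - (348 - 3q_D)/2) - 26q_D = (302 - (3/2)q_D)q_D - 26q_D.
Leader FOC: 276 - 3q_D = 0, so q_D = 92.
Then q_O = (348 - 3·92)/6 = 12.
Total output Q = 104, so price P = 476 - 3·104 = 164.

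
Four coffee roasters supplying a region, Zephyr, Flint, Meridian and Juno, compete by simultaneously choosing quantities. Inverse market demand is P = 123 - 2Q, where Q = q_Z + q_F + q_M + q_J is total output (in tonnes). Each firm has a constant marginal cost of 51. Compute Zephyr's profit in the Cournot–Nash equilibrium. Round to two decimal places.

A representative firm's profit is π_i = q_i(123 - 2Q) - 51q_i.
Setting ∂π_i/∂q_i = 0 with rivals' quantities fixed: 72 - 4q_i - 2·Σ_{j≠i} q_j = 0.
By symmetry each firm produces the same amount; substituting Σ_{j≠i} q_j = 3q_i yields q_i = 72/10 = 36/5.
Price P = 123 - 2·(144/5) = 327/5.
Zephyr's profit: (327/5 - 51)·(36/5) = 103.6800.

103.68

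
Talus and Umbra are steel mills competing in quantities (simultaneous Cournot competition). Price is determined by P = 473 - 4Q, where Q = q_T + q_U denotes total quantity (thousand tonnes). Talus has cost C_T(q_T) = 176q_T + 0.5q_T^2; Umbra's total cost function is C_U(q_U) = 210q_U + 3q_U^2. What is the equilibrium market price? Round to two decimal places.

317.18

Talus's profit: π_T = (473 - 4Q)q_T - (176q_T + (1/2)q_T²). Setting ∂π_T/∂q_T = 0: 297 - 9q_T - 4(q_U) = 0.
Umbra's profit: π_U = (473 - 4Q)q_U - (210q_U + 3q_U²). Setting ∂π_U/∂q_U = 0: 263 - 14q_U - 4(q_T) = 0.
Rearranging gives the reaction functions q_T = (297 - 4q_U)/9 and q_U = (263 - 4q_T)/14.
Substituting one into the other gives q_T = 1553/55 and q_U = 1179/110.
Total output Q = 857/22, so price P = 473 - 4·(857/22) = 317.1818.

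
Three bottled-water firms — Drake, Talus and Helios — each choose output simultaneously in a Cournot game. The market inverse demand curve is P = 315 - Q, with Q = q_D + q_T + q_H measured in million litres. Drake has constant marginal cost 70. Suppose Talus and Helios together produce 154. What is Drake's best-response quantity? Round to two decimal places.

With rivals' combined output fixed at 154, Drake's profit is π_D = (315 - 154 - q_D)q_D - (70q_D) = (161 - q_D)q_D - (70q_D).
∂π_D/∂q_D = 91 - 2q_D = 0, so q_D = 91/2.

45.50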